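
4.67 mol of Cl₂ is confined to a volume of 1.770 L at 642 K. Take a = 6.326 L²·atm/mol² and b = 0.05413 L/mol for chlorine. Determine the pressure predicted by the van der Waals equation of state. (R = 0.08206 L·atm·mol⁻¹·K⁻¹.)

P = nRT/(V − nb) − a n²/V²
nRT/(V − nb) = (4.67)(0.08206)(642)/(1.770 − 4.67×0.05413) = 246.03/1.5172 = 162.16 atm
a n²/V² = (6.326)(4.67)²/(1.770)² = 44.037 atm
P = 162.16 − 44.037 = 118.1 atm

P ≈ 118.1 atm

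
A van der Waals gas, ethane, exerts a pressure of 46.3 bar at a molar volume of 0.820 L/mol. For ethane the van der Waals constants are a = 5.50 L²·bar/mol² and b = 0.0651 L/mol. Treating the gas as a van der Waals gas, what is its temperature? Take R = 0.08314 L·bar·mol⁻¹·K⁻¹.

T ≈ 494.7 K

T = (P + a/V_m²)(V_m − b)/R
P + a/V_m² = 46.3 + 5.50/(0.820)² = 54.480 bar
V_m − b = 0.820 − 0.0651 = 0.75490 L/mol
T = (54.480)(0.75490)/0.08314 = 494.7 K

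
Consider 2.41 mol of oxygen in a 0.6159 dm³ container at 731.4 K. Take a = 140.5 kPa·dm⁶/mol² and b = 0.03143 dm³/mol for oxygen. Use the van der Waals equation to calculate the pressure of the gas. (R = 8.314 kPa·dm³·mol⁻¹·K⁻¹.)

P = nRT/(V − nb) − a n²/V²
nRT/(V − nb) = (2.41)(8.314)(731.4)/(0.6159 − 2.41×0.03143) = 14655/0.54015 = 27131 kPa
a n²/V² = (140.5)(2.41)²/(0.6159)² = 2151.2 kPa
P = 27131 − 2151.2 = 24980 kPa

P ≈ 24980 kPa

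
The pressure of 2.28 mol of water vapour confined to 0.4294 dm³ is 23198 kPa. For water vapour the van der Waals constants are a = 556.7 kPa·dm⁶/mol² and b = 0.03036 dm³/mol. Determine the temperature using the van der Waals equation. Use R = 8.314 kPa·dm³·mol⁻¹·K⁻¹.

T ≈ 739.0 K

T = (P + a n²/V²)(V − nb)/(nR)
P + a n²/V² = 23198 + (556.7)(2.28)²/(0.4294)² = 38893 kPa
V − nb = 0.4294 − (2.28)(0.03036) = 0.36018 dm³
T = (38893)(0.36018)/((2.28)(8.314)) = 739.0 K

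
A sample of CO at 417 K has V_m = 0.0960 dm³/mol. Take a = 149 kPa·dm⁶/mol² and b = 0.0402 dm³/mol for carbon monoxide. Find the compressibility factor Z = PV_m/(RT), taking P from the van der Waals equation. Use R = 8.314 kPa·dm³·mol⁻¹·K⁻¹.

P = RT/(V_m − b) − a/V_m² = (8.314)(417)/(0.0960 − 0.0402) − 149/(0.0960)²
  = 3466.9/0.055800 − 16168 = 62131 − 16168 = 45963 kPa
Z = PV_m/(RT) = (45963)(0.0960)/((8.314)(417)) = 4412.4/3466.9 = 1.273

Z ≈ 1.273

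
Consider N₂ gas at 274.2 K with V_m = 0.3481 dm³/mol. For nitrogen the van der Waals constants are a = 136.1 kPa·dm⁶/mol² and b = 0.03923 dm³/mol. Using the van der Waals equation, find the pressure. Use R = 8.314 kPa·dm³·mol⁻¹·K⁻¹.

P ≈ 6258 kPa

P = RT/(V_m − b) − a/V_m²
RT/(V_m − b) = (8.314)(274.2)/(0.3481 − 0.03923) = 2279.7/0.30887 = 7380.8 kPa
a/V_m² = 136.1/(0.3481)² = 1123.2 kPa
P = 7380.8 − 1123.2 = 6258 kPa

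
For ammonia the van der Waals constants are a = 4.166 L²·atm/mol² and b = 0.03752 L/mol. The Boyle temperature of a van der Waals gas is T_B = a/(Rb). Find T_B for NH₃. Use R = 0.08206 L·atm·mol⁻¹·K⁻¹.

For a van der Waals gas the second virial coefficient B₂ = b − a/(RT) vanishes at T_B = a/(Rb).
T_B = 4.166/(0.08206×0.03752) = 4.166/0.0030789 = 1353 K

T_B ≈ 1353 K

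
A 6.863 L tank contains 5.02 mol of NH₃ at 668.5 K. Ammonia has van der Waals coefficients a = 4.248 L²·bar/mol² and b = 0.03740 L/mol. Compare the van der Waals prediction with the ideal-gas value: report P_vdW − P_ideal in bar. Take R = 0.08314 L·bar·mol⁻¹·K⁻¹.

ΔP ≈ -1.129 bar

Ideal: P_ideal = nRT/V = (5.02)(0.08314)(668.5)/6.863 = 40.6538 bar
vdW: P = nRT/(V − nb) − a n²/V² = 279.007/6.67525 − 107.051/47.1008 = 41.7972 − 2.27281 = 39.5244 bar
ΔP = 39.5244 − 40.6538 = -1.129 bar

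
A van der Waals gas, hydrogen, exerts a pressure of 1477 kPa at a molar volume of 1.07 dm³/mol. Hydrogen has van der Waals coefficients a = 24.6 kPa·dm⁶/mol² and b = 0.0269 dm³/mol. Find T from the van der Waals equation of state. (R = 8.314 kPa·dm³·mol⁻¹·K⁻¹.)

T = (P + a/V_m²)(V_m − b)/R
P + a/V_m² = 1477 + 24.6/(1.07)² = 1498.5 kPa
V_m − b = 1.07 − 0.0269 = 1.0431 dm³/mol
T = (1498.5)(1.0431)/8.314 = 188.0 K

T ≈ 188.0 K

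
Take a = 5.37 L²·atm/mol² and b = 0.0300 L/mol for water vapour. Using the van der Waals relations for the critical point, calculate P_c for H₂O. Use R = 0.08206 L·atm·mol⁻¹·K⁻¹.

P_c ≈ 221.0 atm

For a van der Waals gas, P_c = a/(27b²).
P_c = 5.37/(27×(0.0300)²) = 5.37/0.024300 = 221.0 atm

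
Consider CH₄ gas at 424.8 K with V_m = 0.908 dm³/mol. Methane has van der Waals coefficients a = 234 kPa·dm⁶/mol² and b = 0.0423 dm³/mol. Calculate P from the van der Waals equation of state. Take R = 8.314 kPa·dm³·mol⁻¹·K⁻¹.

P ≈ 3796 kPa

P = RT/(V_m − b) − a/V_m²
RT/(V_m − b) = (8.314)(424.8)/(0.908 − 0.0423) = 3531.8/0.86570 = 4079.7 kPa
a/V_m² = 234/(0.908)² = 283.82 kPa
P = 4079.7 − 283.82 = 3796 kPa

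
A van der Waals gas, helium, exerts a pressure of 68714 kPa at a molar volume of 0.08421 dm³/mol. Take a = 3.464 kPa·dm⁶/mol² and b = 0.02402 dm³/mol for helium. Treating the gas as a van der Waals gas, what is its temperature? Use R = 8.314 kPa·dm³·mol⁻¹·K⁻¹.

T ≈ 501.0 K

T = (P + a/V_m²)(V_m − b)/R
P + a/V_m² = 68714 + 3.464/(0.08421)² = 69202 kPa
V_m − b = 0.08421 − 0.02402 = 0.060190 dm³/mol
T = (69202)(0.060190)/8.314 = 501.0 K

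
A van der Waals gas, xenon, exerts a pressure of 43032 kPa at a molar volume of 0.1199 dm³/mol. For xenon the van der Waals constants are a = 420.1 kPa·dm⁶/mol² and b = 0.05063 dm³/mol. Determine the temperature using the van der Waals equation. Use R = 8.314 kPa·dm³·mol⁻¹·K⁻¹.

T ≈ 602.0 K

T = (P + a/V_m²)(V_m − b)/R
P + a/V_m² = 43032 + 420.1/(0.1199)² = 72254 kPa
V_m − b = 0.1199 − 0.05063 = 0.069270 dm³/mol
T = (72254)(0.069270)/8.314 = 602.0 K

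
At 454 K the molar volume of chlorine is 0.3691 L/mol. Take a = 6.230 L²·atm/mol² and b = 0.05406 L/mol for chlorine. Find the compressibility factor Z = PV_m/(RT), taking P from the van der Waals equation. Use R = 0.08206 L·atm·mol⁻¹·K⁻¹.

Z ≈ 0.7185

P = RT/(V_m − b) − a/V_m² = (0.08206)(454)/(0.3691 − 0.05406) − 6.230/(0.3691)²
  = 37.255/0.31504 − 45.730 = 118.25 − 45.730 = 72.52 atm
Z = PV_m/(RT) = (72.52)(0.3691)/((0.08206)(454)) = 26.767/37.255 = 0.7185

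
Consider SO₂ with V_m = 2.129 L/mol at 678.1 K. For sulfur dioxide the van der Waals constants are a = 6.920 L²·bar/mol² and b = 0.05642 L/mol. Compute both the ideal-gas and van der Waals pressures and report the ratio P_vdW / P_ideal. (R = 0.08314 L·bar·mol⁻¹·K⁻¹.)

P_vdW / P_ideal ≈ 0.9696

Ideal: P_ideal = RT/V_m = (0.08314)(678.1)/2.129 = 26.4806 bar
vdW: P = RT/(V_m − b) − a/V_m² = 56.3772/2.07258 − 6.920/4.53264 = 27.2015 − 1.52670 = 25.6748 bar
Ratio = 25.6748/26.4806 = 0.9696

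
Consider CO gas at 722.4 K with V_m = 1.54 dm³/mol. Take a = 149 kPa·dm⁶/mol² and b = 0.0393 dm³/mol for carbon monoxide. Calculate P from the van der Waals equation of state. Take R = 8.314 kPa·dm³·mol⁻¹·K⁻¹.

P = RT/(V_m − b) − a/V_m²
RT/(V_m − b) = (8.314)(722.4)/(1.54 − 0.0393) = 6006.0/1.5007 = 4002.1 kPa
a/V_m² = 149/(1.54)² = 62.827 kPa
P = 4002.1 − 62.827 = 3939 kPa

P ≈ 3939 kPa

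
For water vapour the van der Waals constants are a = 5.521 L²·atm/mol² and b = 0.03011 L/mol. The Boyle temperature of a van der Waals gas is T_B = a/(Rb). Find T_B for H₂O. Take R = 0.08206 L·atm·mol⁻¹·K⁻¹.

T_B ≈ 2234 K

For a van der Waals gas the second virial coefficient B₂ = b − a/(RT) vanishes at T_B = a/(Rb).
T_B = 5.521/(0.08206×0.03011) = 5.521/0.0024708 = 2234 K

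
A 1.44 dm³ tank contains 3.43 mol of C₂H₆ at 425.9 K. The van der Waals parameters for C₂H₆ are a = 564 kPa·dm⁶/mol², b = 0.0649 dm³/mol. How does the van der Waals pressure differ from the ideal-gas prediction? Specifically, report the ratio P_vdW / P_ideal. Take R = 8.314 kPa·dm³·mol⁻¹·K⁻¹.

Ideal: P_ideal = nRT/V = (3.43)(8.314)(425.9)/1.44 = 8434.30 kPa
vdW: P = nRT/(V − nb) − a n²/V² = 12145.4/1.21739 − 6635.40/2.07360 = 9976.59 − 3199.94 = 6776.65 kPa
Ratio = 6776.65/8434.30 = 0.8035

P_vdW / P_ideal ≈ 0.8035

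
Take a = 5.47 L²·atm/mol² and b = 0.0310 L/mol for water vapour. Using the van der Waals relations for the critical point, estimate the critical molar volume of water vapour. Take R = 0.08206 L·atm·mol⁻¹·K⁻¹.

For a van der Waals gas, V_m,c = 3b.
V_m,c = 3×0.0310 = 0.09300 L/mol

V_m,c ≈ 0.09300 L/mol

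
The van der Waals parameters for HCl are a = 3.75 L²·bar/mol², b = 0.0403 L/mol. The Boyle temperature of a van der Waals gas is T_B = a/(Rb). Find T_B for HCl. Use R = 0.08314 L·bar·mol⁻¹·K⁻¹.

For a van der Waals gas the second virial coefficient B₂ = b − a/(RT) vanishes at T_B = a/(Rb).
T_B = 3.75/(0.08314×0.0403) = 3.75/0.0033505 = 1119 K

T_B ≈ 1119 K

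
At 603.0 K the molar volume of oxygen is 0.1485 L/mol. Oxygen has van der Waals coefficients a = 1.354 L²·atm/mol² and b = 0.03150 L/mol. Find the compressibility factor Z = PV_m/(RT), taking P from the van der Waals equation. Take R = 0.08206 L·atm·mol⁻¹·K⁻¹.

P = RT/(V_m − b) − a/V_m² = (0.08206)(603.0)/(0.1485 − 0.03150) − 1.354/(0.1485)²
  = 49.482/0.11700 − 61.400 = 422.92 − 61.400 = 361.52 atm
Z = PV_m/(RT) = (361.52)(0.1485)/((0.08206)(603.0)) = 53.686/49.482 = 1.085

Z ≈ 1.085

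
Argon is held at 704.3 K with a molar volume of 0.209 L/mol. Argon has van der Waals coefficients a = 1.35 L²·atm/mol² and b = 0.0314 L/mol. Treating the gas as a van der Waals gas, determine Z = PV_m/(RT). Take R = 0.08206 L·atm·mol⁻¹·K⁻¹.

P = RT/(V_m − b) − a/V_m² = (0.08206)(704.3)/(0.209 − 0.0314) − 1.35/(0.209)²
  = 57.795/0.17760 − 30.906 = 325.42 − 30.906 = 294.51 atm
Z = PV_m/(RT) = (294.51)(0.209)/((0.08206)(704.3)) = 61.553/57.795 = 1.065

Z ≈ 1.065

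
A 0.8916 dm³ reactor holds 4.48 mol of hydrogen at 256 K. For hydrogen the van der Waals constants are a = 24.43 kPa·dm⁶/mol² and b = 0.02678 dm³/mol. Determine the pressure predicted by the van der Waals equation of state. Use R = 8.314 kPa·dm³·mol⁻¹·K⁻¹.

P ≈ 11740 kPa

P = nRT/(V − nb) − a n²/V²
nRT/(V − nb) = (4.48)(8.314)(256)/(0.8916 − 4.48×0.02678) = 9535.2/0.77163 = 12357 kPa
a n²/V² = (24.43)(4.48)²/(0.8916)² = 616.79 kPa
P = 12357 − 616.79 = 11740 kPa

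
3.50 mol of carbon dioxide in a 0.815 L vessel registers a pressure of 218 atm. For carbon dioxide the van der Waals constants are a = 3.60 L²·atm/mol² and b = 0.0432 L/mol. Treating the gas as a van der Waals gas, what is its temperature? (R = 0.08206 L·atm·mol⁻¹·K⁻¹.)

T ≈ 657.3 K

T = (P + a n²/V²)(V − nb)/(nR)
P + a n²/V² = 218 + (3.60)(3.50)²/(0.815)² = 284.39 atm
V − nb = 0.815 − (3.50)(0.0432) = 0.66380 L
T = (284.39)(0.66380)/((3.50)(0.08206)) = 657.3 K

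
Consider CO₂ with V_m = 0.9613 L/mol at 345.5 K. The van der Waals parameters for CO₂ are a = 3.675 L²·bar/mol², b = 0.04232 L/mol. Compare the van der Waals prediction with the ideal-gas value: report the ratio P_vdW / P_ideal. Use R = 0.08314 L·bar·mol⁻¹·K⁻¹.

Ideal: P_ideal = RT/V_m = (0.08314)(345.5)/0.9613 = 29.8813 bar
vdW: P = RT/(V_m − b) − a/V_m² = 28.7249/0.918980 − 3.675/0.924098 = 31.2574 − 3.97685 = 27.2806 bar
Ratio = 27.2806/29.8813 = 0.9130

P_vdW / P_ideal ≈ 0.9130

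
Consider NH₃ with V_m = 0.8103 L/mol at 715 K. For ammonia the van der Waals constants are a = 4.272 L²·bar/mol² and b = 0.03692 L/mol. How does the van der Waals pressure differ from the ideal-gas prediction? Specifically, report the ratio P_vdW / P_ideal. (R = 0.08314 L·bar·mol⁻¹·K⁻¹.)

Ideal: P_ideal = RT/V_m = (0.08314)(715)/0.8103 = 73.3618 bar
vdW: P = RT/(V_m − b) − a/V_m² = 59.4451/0.773380 − 4.272/0.656586 = 76.8640 − 6.50638 = 70.3576 bar
Ratio = 70.3576/73.3618 = 0.9590

P_vdW / P_ideal ≈ 0.9590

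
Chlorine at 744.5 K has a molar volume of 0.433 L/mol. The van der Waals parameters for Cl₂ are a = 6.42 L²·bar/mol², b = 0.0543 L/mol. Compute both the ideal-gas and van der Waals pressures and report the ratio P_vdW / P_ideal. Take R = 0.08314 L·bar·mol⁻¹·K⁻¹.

P_vdW / P_ideal ≈ 0.9038

Ideal: P_ideal = RT/V_m = (0.08314)(744.5)/0.433 = 142.951 bar
vdW: P = RT/(V_m − b) − a/V_m² = 61.8977/0.378700 − 6.42/0.187489 = 163.448 − 34.2420 = 129.206 bar
Ratio = 129.206/142.951 = 0.9038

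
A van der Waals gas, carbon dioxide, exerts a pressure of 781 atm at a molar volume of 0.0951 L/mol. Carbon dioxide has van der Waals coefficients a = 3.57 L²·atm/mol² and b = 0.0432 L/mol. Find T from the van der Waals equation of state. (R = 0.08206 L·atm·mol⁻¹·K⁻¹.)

T = (P + a/V_m²)(V_m − b)/R
P + a/V_m² = 781 + 3.57/(0.0951)² = 1175.7 atm
V_m − b = 0.0951 − 0.0432 = 0.051900 L/mol
T = (1175.7)(0.051900)/0.08206 = 743.6 K

T ≈ 743.6 K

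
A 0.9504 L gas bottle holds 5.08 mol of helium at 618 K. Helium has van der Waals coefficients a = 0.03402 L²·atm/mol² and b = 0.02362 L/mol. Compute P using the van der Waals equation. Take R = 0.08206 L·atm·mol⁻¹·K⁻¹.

P = nRT/(V − nb) − a n²/V²
nRT/(V − nb) = (5.08)(0.08206)(618)/(0.9504 − 5.08×0.02362) = 257.62/0.83041 = 310.23 atm
a n²/V² = (0.03402)(5.08)²/(0.9504)² = 0.97196 atm
P = 310.23 − 0.97196 = 309.3 atm

P ≈ 309.3 atm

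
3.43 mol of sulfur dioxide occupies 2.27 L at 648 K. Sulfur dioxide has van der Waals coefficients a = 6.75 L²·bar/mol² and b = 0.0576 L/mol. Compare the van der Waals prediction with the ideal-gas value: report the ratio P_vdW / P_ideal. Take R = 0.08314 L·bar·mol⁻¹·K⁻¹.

P_vdW / P_ideal ≈ 0.9060

Ideal: P_ideal = nRT/V = (3.43)(0.08314)(648)/2.27 = 81.4054 bar
vdW: P = nRT/(V − nb) − a n²/V² = 184.790/2.07243 − 79.4131/5.15290 = 89.1659 − 15.4113 = 73.7546 bar
Ratio = 73.7546/81.4054 = 0.9060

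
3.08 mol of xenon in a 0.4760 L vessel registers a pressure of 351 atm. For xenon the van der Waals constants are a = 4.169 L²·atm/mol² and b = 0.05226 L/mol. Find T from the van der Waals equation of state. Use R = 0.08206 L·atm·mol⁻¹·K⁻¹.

T ≈ 655.1 K

T = (P + a n²/V²)(V − nb)/(nR)
P + a n²/V² = 351 + (4.169)(3.08)²/(0.4760)² = 525.55 atm
V − nb = 0.4760 − (3.08)(0.05226) = 0.31504 L
T = (525.55)(0.31504)/((3.08)(0.08206)) = 655.1 K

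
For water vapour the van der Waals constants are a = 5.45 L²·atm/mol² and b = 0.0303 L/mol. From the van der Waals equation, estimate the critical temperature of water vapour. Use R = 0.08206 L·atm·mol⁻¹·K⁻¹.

For a van der Waals gas, T_c = 8a/(27Rb).
T_c = 8×5.45/(27×0.08206×0.0303) = 43.600/0.067133 = 649.5 K

T_c ≈ 649.5 K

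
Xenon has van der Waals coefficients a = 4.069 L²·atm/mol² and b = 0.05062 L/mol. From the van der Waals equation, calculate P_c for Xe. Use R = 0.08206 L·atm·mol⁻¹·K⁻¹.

P_c ≈ 58.81 atm

For a van der Waals gas, P_c = a/(27b²).
P_c = 4.069/(27×(0.05062)²) = 4.069/0.069184 = 58.81 atm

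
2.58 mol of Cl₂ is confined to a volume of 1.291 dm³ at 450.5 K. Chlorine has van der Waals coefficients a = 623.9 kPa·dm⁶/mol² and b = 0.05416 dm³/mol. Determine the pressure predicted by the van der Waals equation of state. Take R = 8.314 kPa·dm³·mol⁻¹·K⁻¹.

P = nRT/(V − nb) − a n²/V²
nRT/(V − nb) = (2.58)(8.314)(450.5)/(1.291 − 2.58×0.05416) = 9663.3/1.1513 = 8393.4 kPa
a n²/V² = (623.9)(2.58)²/(1.291)² = 2491.7 kPa
P = 8393.4 − 2491.7 = 5902 kPa

P ≈ 5902 kPa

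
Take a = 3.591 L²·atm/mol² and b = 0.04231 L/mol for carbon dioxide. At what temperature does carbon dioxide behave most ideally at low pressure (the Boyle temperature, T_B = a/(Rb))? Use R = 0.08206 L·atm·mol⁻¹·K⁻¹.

T_B ≈ 1034 K

For a van der Waals gas the second virial coefficient B₂ = b − a/(RT) vanishes at T_B = a/(Rb).
T_B = 3.591/(0.08206×0.04231) = 3.591/0.0034720 = 1034 K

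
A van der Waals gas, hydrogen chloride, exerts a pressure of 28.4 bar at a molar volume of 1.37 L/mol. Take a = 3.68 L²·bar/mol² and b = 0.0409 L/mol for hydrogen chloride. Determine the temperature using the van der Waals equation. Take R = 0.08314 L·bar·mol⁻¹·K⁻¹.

T = (P + a/V_m²)(V_m − b)/R
P + a/V_m² = 28.4 + 3.68/(1.37)² = 30.361 bar
V_m − b = 1.37 − 0.0409 = 1.3291 L/mol
T = (30.361)(1.3291)/0.08314 = 485.4 K

T ≈ 485.4 K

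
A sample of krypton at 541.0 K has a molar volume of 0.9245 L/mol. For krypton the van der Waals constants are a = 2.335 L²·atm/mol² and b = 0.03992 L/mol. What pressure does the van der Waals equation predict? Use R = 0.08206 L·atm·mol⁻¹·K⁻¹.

P = RT/(V_m − b) − a/V_m²
RT/(V_m − b) = (0.08206)(541.0)/(0.9245 − 0.03992) = 44.394/0.88458 = 50.187 atm
a/V_m² = 2.335/(0.9245)² = 2.7320 atm
P = 50.187 − 2.7320 = 47.46 atm

P ≈ 47.46 atm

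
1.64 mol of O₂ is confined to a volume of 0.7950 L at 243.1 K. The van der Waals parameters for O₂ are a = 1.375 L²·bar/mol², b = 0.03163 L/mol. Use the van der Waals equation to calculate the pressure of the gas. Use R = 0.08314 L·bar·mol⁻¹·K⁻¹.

P ≈ 38.75 bar

P = nRT/(V − nb) − a n²/V²
nRT/(V − nb) = (1.64)(0.08314)(243.1)/(0.7950 − 1.64×0.03163) = 33.147/0.74313 = 44.605 bar
a n²/V² = (1.375)(1.64)²/(0.7950)² = 5.8514 bar
P = 44.605 − 5.8514 = 38.75 bar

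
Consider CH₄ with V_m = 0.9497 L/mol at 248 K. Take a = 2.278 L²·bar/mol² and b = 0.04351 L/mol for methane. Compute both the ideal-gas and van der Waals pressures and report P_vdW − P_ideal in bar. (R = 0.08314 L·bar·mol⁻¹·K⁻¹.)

ΔP ≈ -1.483 bar

Ideal: P_ideal = RT/V_m = (0.08314)(248)/0.9497 = 21.7108 bar
vdW: P = RT/(V_m − b) − a/V_m² = 20.6187/0.906190 − 2.278/0.901930 = 22.7532 − 2.52569 = 20.2275 bar
ΔP = 20.2275 − 21.7108 = -1.483 bar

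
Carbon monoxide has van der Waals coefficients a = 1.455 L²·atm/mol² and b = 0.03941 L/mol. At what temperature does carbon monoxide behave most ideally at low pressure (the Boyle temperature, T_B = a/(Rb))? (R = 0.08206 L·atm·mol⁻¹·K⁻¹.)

For a van der Waals gas the second virial coefficient B₂ = b − a/(RT) vanishes at T_B = a/(Rb).
T_B = 1.455/(0.08206×0.03941) = 1.455/0.0032340 = 449.9 K

T_B ≈ 449.9 K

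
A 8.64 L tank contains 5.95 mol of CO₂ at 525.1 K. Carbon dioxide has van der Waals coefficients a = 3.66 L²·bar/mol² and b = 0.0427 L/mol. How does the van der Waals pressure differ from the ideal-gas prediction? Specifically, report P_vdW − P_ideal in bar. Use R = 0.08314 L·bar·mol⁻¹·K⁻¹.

ΔP ≈ -0.825 bar

Ideal: P_ideal = nRT/V = (5.95)(0.08314)(525.1)/8.64 = 30.0646 bar
vdW: P = nRT/(V − nb) − a n²/V² = 259.758/8.38594 − 129.573/74.6496 = 30.9754 − 1.73575 = 29.2397 bar
ΔP = 29.2397 − 30.0646 = -0.825 bar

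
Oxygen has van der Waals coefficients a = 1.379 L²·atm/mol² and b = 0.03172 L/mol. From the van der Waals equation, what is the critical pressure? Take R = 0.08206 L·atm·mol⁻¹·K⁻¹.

P_c ≈ 50.76 atm

For a van der Waals gas, P_c = a/(27b²).
P_c = 1.379/(27×(0.03172)²) = 1.379/0.027166 = 50.76 atm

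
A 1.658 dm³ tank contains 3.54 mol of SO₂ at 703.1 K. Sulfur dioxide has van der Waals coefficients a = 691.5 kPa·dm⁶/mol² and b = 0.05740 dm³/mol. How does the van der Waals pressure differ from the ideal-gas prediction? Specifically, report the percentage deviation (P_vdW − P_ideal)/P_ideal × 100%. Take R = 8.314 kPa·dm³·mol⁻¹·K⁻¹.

Ideal: P_ideal = nRT/V = (3.54)(8.314)(703.1)/1.658 = 12480.9 kPa
vdW: P = nRT/(V − nb) − a n²/V² = 20693.3/1.45480 − 8665.60/2.74896 = 14224.2 − 3152.32 = 11071.9 kPa
% deviation = (11071.9 − 12480.9)/12480.9 × 100% = -11.29%

-11.29 %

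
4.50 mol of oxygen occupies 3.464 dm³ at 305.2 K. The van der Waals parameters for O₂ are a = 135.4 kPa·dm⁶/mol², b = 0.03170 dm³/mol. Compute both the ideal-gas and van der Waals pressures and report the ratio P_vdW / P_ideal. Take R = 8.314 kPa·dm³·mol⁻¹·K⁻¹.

P_vdW / P_ideal ≈ 0.9736

Ideal: P_ideal = nRT/V = (4.50)(8.314)(305.2)/3.464 = 3296.32 kPa
vdW: P = nRT/(V − nb) − a n²/V² = 11418.4/3.32135 − 2741.85/11.9993 = 3437.88 − 228.501 = 3209.38 kPa
Ratio = 3209.38/3296.32 = 0.9736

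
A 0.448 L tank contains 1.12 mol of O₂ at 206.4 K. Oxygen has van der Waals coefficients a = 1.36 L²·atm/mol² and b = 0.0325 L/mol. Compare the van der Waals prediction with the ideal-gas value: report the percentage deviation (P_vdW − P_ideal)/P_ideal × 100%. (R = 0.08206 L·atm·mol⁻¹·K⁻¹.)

Ideal: P_ideal = nRT/V = (1.12)(0.08206)(206.4)/0.448 = 42.3430 atm
vdW: P = nRT/(V − nb) − a n²/V² = 18.9696/0.411600 − 1.70598/0.200704 = 46.0875 − 8.49998 = 37.5875 atm
% deviation = (37.5875 − 42.3430)/42.3430 × 100% = -11.23%

-11.23 %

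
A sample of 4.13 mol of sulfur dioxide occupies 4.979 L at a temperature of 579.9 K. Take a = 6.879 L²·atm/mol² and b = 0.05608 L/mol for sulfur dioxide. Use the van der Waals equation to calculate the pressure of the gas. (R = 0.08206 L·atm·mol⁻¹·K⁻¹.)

P = nRT/(V − nb) − a n²/V²
nRT/(V − nb) = (4.13)(0.08206)(579.9)/(4.979 − 4.13×0.05608) = 196.53/4.7474 = 41.397 atm
a n²/V² = (6.879)(4.13)²/(4.979)² = 4.7331 atm
P = 41.397 − 4.7331 = 36.66 atm

P ≈ 36.66 atm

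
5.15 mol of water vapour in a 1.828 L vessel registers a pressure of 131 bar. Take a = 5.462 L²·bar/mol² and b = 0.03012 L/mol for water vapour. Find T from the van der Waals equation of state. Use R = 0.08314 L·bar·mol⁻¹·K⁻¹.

T ≈ 681.2 K

T = (P + a n²/V²)(V − nb)/(nR)
P + a n²/V² = 131 + (5.462)(5.15)²/(1.828)² = 174.35 bar
V − nb = 1.828 − (5.15)(0.03012) = 1.6729 L
T = (174.35)(1.6729)/((5.15)(0.08314)) = 681.2 K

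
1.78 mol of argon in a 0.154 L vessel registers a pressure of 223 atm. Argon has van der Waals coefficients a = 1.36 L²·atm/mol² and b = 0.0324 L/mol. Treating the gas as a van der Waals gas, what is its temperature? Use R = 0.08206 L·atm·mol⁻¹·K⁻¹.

T = (P + a n²/V²)(V − nb)/(nR)
P + a n²/V² = 223 + (1.36)(1.78)²/(0.154)² = 404.69 atm
V − nb = 0.154 − (1.78)(0.0324) = 0.096328 L
T = (404.69)(0.096328)/((1.78)(0.08206)) = 266.9 K

T ≈ 266.9 K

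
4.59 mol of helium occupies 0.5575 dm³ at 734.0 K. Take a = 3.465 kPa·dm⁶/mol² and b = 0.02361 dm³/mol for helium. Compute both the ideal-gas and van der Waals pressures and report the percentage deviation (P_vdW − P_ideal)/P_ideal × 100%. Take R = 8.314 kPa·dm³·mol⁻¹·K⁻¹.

Ideal: P_ideal = nRT/V = (4.59)(8.314)(734.0)/0.5575 = 50242.8 kPa
vdW: P = nRT/(V − nb) − a n²/V² = 28010.4/0.449130 − 73.0010/0.310806 = 62365.9 − 234.876 = 62131.0 kPa
% deviation = (62131.0 − 50242.8)/50242.8 × 100% = 23.66%

23.66 %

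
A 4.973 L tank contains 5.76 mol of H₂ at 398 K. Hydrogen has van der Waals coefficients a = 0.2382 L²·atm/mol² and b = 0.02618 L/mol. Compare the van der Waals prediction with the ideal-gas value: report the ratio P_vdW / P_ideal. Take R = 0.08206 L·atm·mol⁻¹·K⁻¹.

P_vdW / P_ideal ≈ 1.023

Ideal: P_ideal = nRT/V = (5.76)(0.08206)(398)/4.973 = 37.8285 atm
vdW: P = nRT/(V − nb) − a n²/V² = 188.121/4.82220 − 7.90290/24.7307 = 39.0114 − 0.319558 = 38.6918 atm
Ratio = 38.6918/37.8285 = 1.023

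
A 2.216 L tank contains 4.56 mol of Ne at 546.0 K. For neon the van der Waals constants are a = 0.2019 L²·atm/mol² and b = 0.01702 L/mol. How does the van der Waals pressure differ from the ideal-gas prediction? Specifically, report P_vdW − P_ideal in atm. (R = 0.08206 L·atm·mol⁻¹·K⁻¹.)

Ideal: P_ideal = nRT/V = (4.56)(0.08206)(546.0)/2.216 = 92.1975 atm
vdW: P = nRT/(V − nb) − a n²/V² = 204.310/2.13839 − 4.19823/4.91066 = 95.5438 − 0.854922 = 94.6889 atm
ΔP = 94.6889 − 92.1975 = 2.491 atm

ΔP ≈ 2.491 atm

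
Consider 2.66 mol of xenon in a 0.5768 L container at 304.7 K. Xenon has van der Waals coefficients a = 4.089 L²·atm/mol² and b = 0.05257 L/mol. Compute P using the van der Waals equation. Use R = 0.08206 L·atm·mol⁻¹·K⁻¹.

P ≈ 65.25 atm

P = nRT/(V − nb) − a n²/V²
nRT/(V − nb) = (2.66)(0.08206)(304.7)/(0.5768 − 2.66×0.05257) = 66.510/0.43696 = 152.21 atm
a n²/V² = (4.089)(2.66)²/(0.5768)² = 86.962 atm
P = 152.21 − 86.962 = 65.25 atm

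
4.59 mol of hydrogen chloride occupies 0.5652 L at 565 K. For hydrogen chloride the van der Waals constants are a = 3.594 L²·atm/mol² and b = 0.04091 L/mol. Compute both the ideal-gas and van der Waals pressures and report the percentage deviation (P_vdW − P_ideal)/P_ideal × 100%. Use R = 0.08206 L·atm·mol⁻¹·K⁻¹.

Ideal: P_ideal = nRT/V = (4.59)(0.08206)(565)/0.5652 = 376.522 atm
vdW: P = nRT/(V − nb) − a n²/V² = 212.810/0.377423 − 75.7188/0.319451 = 563.850 − 237.028 = 326.822 atm
% deviation = (326.822 − 376.522)/376.522 × 100% = -13.20%

-13.20 %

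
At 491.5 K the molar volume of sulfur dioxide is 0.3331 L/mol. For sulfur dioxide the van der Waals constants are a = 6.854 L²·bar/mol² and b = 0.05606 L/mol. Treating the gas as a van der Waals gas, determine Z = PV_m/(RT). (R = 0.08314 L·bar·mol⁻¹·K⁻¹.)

P = RT/(V_m − b) − a/V_m² = (0.08314)(491.5)/(0.3331 − 0.05606) − 6.854/(0.3331)²
  = 40.863/0.27704 − 61.772 = 147.50 − 61.772 = 85.73 bar
Z = PV_m/(RT) = (85.73)(0.3331)/((0.08314)(491.5)) = 28.557/40.863 = 0.6988

Z ≈ 0.6988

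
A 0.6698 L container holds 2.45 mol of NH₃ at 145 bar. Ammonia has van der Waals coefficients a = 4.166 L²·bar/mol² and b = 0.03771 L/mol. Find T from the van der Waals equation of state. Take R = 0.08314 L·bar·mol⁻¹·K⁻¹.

T ≈ 569.0 K

T = (P + a n²/V²)(V − nb)/(nR)
P + a n²/V² = 145 + (4.166)(2.45)²/(0.6698)² = 200.74 bar
V − nb = 0.6698 − (2.45)(0.03771) = 0.57741 L
T = (200.74)(0.57741)/((2.45)(0.08314)) = 569.0 K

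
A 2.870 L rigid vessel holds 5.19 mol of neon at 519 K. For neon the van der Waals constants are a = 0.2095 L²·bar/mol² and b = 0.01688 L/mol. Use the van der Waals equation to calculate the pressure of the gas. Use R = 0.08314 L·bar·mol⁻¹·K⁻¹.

P = nRT/(V − nb) − a n²/V²
nRT/(V − nb) = (5.19)(0.08314)(519)/(2.870 − 5.19×0.01688) = 223.95/2.7824 = 80.488 bar
a n²/V² = (0.2095)(5.19)²/(2.870)² = 0.68510 bar
P = 80.488 − 0.68510 = 79.80 bar

P ≈ 79.80 bar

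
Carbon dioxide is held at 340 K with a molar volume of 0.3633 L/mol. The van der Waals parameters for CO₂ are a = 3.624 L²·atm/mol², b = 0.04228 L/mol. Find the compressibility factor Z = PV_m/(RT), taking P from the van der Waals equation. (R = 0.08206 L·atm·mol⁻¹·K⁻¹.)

P = RT/(V_m − b) − a/V_m² = (0.08206)(340)/(0.3633 − 0.04228) − 3.624/(0.3633)²
  = 27.900/0.32102 − 27.457 = 86.910 − 27.457 = 59.453 atm
Z = PV_m/(RT) = (59.453)(0.3633)/((0.08206)(340)) = 21.599/27.900 = 0.7742

Z ≈ 0.7742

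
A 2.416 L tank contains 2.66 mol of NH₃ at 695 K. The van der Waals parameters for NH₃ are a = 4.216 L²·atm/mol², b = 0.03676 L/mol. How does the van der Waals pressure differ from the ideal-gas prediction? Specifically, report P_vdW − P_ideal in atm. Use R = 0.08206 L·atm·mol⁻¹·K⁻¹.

ΔP ≈ -2.462 atm

Ideal: P_ideal = nRT/V = (2.66)(0.08206)(695)/2.416 = 62.7915 atm
vdW: P = nRT/(V − nb) − a n²/V² = 151.704/2.31822 − 29.8307/5.83706 = 65.4399 − 5.11057 = 60.3293 atm
ΔP = 60.3293 − 62.7915 = -2.462 atm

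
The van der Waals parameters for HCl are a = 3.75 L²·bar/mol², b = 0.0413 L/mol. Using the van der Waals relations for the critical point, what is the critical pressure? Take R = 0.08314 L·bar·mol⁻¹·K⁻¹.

P_c ≈ 81.43 bar

For a van der Waals gas, P_c = a/(27b²).
P_c = 3.75/(27×(0.0413)²) = 3.75/0.046054 = 81.43 bar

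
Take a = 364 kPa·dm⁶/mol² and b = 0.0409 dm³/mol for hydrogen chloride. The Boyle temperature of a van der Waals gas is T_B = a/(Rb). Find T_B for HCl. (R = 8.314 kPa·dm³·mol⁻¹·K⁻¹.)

T_B ≈ 1070 K

For a van der Waals gas the second virial coefficient B₂ = b − a/(RT) vanishes at T_B = a/(Rb).
T_B = 364/(8.314×0.0409) = 364/0.34004 = 1070 K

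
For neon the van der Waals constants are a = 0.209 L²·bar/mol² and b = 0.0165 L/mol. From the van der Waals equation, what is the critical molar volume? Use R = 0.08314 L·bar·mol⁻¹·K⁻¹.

For a van der Waals gas, V_m,c = 3b.
V_m,c = 3×0.0165 = 0.04950 L/mol

V_m,c ≈ 0.04950 L/mol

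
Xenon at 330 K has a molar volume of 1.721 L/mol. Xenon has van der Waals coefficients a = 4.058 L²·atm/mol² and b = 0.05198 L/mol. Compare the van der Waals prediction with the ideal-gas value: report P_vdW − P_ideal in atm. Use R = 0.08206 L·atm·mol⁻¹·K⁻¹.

ΔP ≈ -0.880 atm

Ideal: P_ideal = RT/V_m = (0.08206)(330)/1.721 = 15.7349 atm
vdW: P = RT/(V_m − b) − a/V_m² = 27.0798/1.66902 − 4.058/2.96184 = 16.2250 − 1.37009 = 14.8549 atm
ΔP = 14.8549 − 15.7349 = -0.880 atm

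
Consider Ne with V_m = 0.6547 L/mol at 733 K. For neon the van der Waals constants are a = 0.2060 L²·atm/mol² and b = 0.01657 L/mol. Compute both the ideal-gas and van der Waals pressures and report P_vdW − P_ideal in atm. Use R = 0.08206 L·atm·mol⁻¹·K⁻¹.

ΔP ≈ 1.905 atm

Ideal: P_ideal = RT/V_m = (0.08206)(733)/0.6547 = 91.8741 atm
vdW: P = RT/(V_m − b) − a/V_m² = 60.1500/0.638130 − 0.2060/0.428632 = 94.2598 − 0.480599 = 93.7792 atm
ΔP = 93.7792 − 91.8741 = 1.905 atm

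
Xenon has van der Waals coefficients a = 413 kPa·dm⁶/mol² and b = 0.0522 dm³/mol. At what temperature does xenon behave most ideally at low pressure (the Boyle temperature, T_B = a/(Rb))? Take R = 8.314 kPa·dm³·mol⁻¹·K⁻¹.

For a van der Waals gas the second virial coefficient B₂ = b − a/(RT) vanishes at T_B = a/(Rb).
T_B = 413/(8.314×0.0522) = 413/0.43399 = 951.6 K

T_B ≈ 951.6 K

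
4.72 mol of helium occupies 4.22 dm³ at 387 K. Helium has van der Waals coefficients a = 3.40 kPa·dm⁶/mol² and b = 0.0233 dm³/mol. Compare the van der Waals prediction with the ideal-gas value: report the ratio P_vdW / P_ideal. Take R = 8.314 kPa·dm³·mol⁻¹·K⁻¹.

P_vdW / P_ideal ≈ 1.026

Ideal: P_ideal = nRT/V = (4.72)(8.314)(387)/4.22 = 3598.74 kPa
vdW: P = nRT/(V − nb) − a n²/V² = 15186.7/4.11002 − 75.7466/17.8084 = 3695.04 − 4.25342 = 3690.79 kPa
Ratio = 3690.79/3598.74 = 1.026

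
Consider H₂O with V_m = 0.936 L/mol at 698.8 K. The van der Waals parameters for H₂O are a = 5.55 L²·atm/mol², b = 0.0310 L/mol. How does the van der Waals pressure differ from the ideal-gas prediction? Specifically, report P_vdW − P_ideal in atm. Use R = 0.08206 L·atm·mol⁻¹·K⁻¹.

ΔP ≈ -4.236 atm

Ideal: P_ideal = RT/V_m = (0.08206)(698.8)/0.936 = 61.2645 atm
vdW: P = RT/(V_m − b) − a/V_m² = 57.3435/0.905000 − 5.55/0.876096 = 63.3630 − 6.33492 = 57.0281 atm
ΔP = 57.0281 − 61.2645 = -4.236 atm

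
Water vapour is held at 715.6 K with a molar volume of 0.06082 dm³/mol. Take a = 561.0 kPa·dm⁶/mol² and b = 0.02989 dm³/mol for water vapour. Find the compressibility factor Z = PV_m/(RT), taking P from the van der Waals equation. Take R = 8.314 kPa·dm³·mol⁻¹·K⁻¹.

P = RT/(V_m − b) − a/V_m² = (8.314)(715.6)/(0.06082 − 0.02989) − 561.0/(0.06082)²
  = 5949.5/0.030930 − 151660 = 192354 − 151660 = 40694 kPa
Z = PV_m/(RT) = (40694)(0.06082)/((8.314)(715.6)) = 2475.0/5949.5 = 0.4160

Z ≈ 0.4160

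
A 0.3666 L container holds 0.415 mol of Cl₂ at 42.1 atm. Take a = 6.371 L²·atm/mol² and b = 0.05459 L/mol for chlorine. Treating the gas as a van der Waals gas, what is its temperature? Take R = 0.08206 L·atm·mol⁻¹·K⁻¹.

T ≈ 507.7 K

T = (P + a n²/V²)(V − nb)/(nR)
P + a n²/V² = 42.1 + (6.371)(0.415)²/(0.3666)² = 50.264 atm
V − nb = 0.3666 − (0.415)(0.05459) = 0.34395 L
T = (50.264)(0.34395)/((0.415)(0.08206)) = 507.7 K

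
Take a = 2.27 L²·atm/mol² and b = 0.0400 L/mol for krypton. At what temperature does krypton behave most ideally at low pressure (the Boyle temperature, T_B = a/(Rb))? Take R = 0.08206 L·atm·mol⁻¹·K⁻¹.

T_B ≈ 691.6 K

For a van der Waals gas the second virial coefficient B₂ = b − a/(RT) vanishes at T_B = a/(Rb).
T_B = 2.27/(0.08206×0.0400) = 2.27/0.0032824 = 691.6 K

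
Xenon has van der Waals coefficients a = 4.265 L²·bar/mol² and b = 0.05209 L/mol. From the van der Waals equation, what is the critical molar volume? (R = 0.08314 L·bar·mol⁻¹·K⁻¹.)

V_m,c ≈ 0.1563 L/mol

For a van der Waals gas, V_m,c = 3b.
V_m,c = 3×0.05209 = 0.1563 L/mol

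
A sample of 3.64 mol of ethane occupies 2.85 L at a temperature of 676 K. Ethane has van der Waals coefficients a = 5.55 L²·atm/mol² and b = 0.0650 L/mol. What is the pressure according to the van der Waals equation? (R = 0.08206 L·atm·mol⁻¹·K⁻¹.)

P = nRT/(V − nb) − a n²/V²
nRT/(V − nb) = (3.64)(0.08206)(676)/(2.85 − 3.64×0.0650) = 201.92/2.6134 = 77.263 atm
a n²/V² = (5.55)(3.64)²/(2.85)² = 9.0533 atm
P = 77.263 − 9.0533 = 68.21 atm

P ≈ 68.21 atm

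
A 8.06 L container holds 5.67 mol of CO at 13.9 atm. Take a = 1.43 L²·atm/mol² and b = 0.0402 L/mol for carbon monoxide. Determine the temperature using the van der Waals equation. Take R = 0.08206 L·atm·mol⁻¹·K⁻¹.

T = (P + a n²/V²)(V − nb)/(nR)
P + a n²/V² = 13.9 + (1.43)(5.67)²/(8.06)² = 14.608 atm
V − nb = 8.06 − (5.67)(0.0402) = 7.8321 L
T = (14.608)(7.8321)/((5.67)(0.08206)) = 245.9 K

T ≈ 245.9 K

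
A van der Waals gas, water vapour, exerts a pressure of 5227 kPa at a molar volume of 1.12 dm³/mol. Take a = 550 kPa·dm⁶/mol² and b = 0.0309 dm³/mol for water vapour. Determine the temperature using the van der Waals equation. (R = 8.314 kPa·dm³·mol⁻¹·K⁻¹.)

T = (P + a/V_m²)(V_m − b)/R
P + a/V_m² = 5227 + 550/(1.12)² = 5665.5 kPa
V_m − b = 1.12 − 0.0309 = 1.0891 dm³/mol
T = (5665.5)(1.0891)/8.314 = 742.2 K

T ≈ 742.2 K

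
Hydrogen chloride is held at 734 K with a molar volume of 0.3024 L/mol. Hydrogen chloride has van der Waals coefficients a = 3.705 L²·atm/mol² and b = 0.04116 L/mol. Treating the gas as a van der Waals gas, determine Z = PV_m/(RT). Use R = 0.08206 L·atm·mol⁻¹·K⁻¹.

P = RT/(V_m − b) − a/V_m² = (0.08206)(734)/(0.3024 − 0.04116) − 3.705/(0.3024)²
  = 60.232/0.26124 − 40.516 = 230.56 − 40.516 = 190.04 atm
Z = PV_m/(RT) = (190.04)(0.3024)/((0.08206)(734)) = 57.468/60.232 = 0.9541

Z ≈ 0.9541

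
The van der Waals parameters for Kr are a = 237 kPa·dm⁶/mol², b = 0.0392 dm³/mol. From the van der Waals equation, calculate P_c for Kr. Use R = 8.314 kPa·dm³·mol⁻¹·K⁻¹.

For a van der Waals gas, P_c = a/(27b²).
P_c = 237/(27×(0.0392)²) = 237/0.041489 = 5712 kPa

P_c ≈ 5712 kPa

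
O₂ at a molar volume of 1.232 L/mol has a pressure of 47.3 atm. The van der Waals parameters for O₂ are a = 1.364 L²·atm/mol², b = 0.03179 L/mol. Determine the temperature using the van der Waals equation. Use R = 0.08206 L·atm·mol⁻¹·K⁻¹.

T = (P + a/V_m²)(V_m − b)/R
P + a/V_m² = 47.3 + 1.364/(1.232)² = 48.199 atm
V_m − b = 1.232 − 0.03179 = 1.2002 L/mol
T = (48.199)(1.2002)/0.08206 = 705.0 K

T ≈ 705.0 K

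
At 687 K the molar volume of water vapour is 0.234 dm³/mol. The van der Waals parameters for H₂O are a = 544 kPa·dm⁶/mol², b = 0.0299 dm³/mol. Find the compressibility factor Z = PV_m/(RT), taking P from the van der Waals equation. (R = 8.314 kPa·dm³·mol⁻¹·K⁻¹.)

P = RT/(V_m − b) − a/V_m² = (8.314)(687)/(0.234 − 0.0299) − 544/(0.234)²
  = 5711.7/0.20410 − 9935.0 = 27985 − 9935.0 = 18050 kPa
Z = PV_m/(RT) = (18050)(0.234)/((8.314)(687)) = 4223.7/5711.7 = 0.7395

Z ≈ 0.7395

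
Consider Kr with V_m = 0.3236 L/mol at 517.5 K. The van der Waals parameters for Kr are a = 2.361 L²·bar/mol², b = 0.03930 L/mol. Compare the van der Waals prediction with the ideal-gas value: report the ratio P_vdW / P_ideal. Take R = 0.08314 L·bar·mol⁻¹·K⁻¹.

Ideal: P_ideal = RT/V_m = (0.08314)(517.5)/0.3236 = 132.957 bar
vdW: P = RT/(V_m − b) − a/V_m² = 43.0250/0.284300 − 2.361/0.104717 = 151.337 − 22.5465 = 128.791 bar
Ratio = 128.791/132.957 = 0.9687

P_vdW / P_ideal ≈ 0.9687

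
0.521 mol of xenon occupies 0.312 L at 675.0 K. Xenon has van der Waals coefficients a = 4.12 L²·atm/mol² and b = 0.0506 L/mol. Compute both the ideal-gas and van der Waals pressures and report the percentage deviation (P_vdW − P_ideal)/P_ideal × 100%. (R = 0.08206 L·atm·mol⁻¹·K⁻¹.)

-3.19 %

Ideal: P_ideal = nRT/V = (0.521)(0.08206)(675.0)/0.312 = 92.4950 atm
vdW: P = nRT/(V − nb) − a n²/V² = 28.8585/0.285637 − 1.11834/0.0973440 = 101.032 − 11.4885 = 89.544 atm
% deviation = (89.544 − 92.4950)/92.4950 × 100% = -3.19%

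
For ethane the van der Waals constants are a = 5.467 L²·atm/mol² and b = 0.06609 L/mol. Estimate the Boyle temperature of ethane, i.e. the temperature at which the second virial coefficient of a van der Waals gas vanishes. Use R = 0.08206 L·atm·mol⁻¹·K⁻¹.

T_B ≈ 1008 K

For a van der Waals gas the second virial coefficient B₂ = b − a/(RT) vanishes at T_B = a/(Rb).
T_B = 5.467/(0.08206×0.06609) = 5.467/0.0054233 = 1008 K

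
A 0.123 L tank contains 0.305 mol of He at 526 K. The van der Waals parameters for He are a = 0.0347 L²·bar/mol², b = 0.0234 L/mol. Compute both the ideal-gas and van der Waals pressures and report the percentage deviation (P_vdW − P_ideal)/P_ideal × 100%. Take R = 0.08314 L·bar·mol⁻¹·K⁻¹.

5.96 %

Ideal: P_ideal = nRT/V = (0.305)(0.08314)(526)/0.123 = 108.440 bar
vdW: P = nRT/(V − nb) − a n²/V² = 13.3382/0.115863 − 0.00322797/0.0151290 = 115.120 − 0.213363 = 114.907 bar
% deviation = (114.907 − 108.440)/108.440 × 100% = 5.96%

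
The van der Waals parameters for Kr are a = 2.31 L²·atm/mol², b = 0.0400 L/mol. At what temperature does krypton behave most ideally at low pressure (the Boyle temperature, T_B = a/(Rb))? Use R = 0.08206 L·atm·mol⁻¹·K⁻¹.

For a van der Waals gas the second virial coefficient B₂ = b − a/(RT) vanishes at T_B = a/(Rb).
T_B = 2.31/(0.08206×0.0400) = 2.31/0.0032824 = 703.8 K

T_B ≈ 703.8 K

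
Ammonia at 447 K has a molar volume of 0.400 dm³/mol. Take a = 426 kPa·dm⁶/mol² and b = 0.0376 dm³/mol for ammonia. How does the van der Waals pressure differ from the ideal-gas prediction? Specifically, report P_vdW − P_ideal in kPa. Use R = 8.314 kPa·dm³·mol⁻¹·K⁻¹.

ΔP ≈ -1699 kPa

Ideal: P_ideal = RT/V_m = (8.314)(447)/0.400 = 9290.90 kPa
vdW: P = RT/(V_m − b) − a/V_m² = 3716.36/0.362400 − 426/0.160000 = 10254.9 − 2662.50 = 7592.4 kPa
ΔP = 7592.4 − 9290.90 = -1699 kPa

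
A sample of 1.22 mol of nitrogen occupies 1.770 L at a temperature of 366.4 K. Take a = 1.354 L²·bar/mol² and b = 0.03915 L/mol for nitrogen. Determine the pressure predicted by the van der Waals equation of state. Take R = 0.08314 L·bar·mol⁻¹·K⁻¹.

P ≈ 20.94 bar

P = nRT/(V − nb) − a n²/V²
nRT/(V − nb) = (1.22)(0.08314)(366.4)/(1.770 − 1.22×0.03915) = 37.164/1.7222 = 21.579 bar
a n²/V² = (1.354)(1.22)²/(1.770)² = 0.64327 bar
P = 21.579 − 0.64327 = 20.94 bar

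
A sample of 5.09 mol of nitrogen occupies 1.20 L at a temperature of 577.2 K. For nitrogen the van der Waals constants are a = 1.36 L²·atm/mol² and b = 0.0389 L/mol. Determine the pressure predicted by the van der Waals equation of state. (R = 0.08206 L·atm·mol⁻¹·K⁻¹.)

P ≈ 216.1 atm

P = nRT/(V − nb) − a n²/V²
nRT/(V − nb) = (5.09)(0.08206)(577.2)/(1.20 − 5.09×0.0389) = 241.09/1.0020 = 240.61 atm
a n²/V² = (1.36)(5.09)²/(1.20)² = 24.469 atm
P = 240.61 − 24.469 = 216.1 atm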